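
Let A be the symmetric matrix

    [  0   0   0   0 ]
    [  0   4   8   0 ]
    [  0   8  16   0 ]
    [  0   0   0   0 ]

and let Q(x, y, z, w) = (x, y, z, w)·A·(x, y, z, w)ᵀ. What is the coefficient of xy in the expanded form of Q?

The coefficient of xy is A[1,2] + A[2,1] = 2·0 = 0.

0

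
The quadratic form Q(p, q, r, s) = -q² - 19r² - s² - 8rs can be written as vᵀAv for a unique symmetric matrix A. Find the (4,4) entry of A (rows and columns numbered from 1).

-1

The coefficient of s² in Q is -1, and that is exactly A[4,4].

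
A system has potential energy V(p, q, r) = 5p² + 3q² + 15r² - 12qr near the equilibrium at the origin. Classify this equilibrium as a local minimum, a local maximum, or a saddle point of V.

The Hessian at the origin is H = [[10, 0, 0], [0, 6, -12], [0, -12, 30]].
Symmetric row and column elimination reduces H to a congruent diagonal form with pivots 10, 6, 6.
That gives 3 positive pivots.
H is positive definite, so the origin is a strict local minimum.

local minimum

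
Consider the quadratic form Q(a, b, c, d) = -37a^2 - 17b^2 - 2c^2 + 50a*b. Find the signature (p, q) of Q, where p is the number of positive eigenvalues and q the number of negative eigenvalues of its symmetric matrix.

(0, 3)

Write A = [[-37, 25, 0, 0], [25, -17, 0, 0], [0, 0, -2, 0], [0, 0, 0, 0]].
Applying the same elementary operations to the rows and columns of A produces a congruent diagonal matrix with entries -37, -4/37, -2, 0.
Counting signs: 3 negative, 1 zero.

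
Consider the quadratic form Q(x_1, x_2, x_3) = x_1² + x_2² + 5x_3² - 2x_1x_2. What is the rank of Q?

The associated matrix is A = [[1, -1, 0], [-1, 1, 0], [0, 0, 5]].
Symmetric row and column elimination reduces A to a congruent diagonal form with pivots 1, 0, 5.
That gives 2 positive, 1 zero pivots.
The rank is the number of nonzero pivots: 2.

2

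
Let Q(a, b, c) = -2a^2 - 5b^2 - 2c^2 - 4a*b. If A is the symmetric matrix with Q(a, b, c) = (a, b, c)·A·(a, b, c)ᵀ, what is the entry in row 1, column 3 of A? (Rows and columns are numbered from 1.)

0

The coefficient of a·c in Q is 0. For a symmetric A this equals A[1,3] + A[3,1] = 2·A[1,3].
So A[1,3] = 0/2 = 0.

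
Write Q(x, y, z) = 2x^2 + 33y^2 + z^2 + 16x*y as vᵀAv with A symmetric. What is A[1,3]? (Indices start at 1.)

0

The coefficient of x·z in Q is 0. For a symmetric A this equals A[1,3] + A[3,1] = 2·A[1,3].
So A[1,3] = 0/2 = 0.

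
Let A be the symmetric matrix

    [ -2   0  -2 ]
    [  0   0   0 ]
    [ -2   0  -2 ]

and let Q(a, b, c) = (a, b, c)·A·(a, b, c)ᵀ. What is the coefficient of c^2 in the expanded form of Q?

-2

The coefficient of c^2 is the diagonal entry A[3,3] = -2.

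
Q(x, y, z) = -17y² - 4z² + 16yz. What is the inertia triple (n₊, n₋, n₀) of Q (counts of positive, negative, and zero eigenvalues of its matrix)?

The associated matrix is A = [[0, 0, 0], [0, -17, 8], [0, 8, -4]].
Congruent diagonalization of A (simultaneous row and column reduction) yields pivots 0, -17, -4/17.
Counting signs: 2 negative, 1 zero.

(0, 2, 1)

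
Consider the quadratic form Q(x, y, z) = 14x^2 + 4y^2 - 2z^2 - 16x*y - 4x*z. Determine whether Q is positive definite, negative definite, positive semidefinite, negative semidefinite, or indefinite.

indefinite

The associated matrix is A = [[14, -8, -2], [-8, 4, 0], [-2, 0, -2]].
Congruent diagonalization of A (simultaneous row and column reduction) yields pivots 14, -4/7, 0.
So there are 1 positive, 1 negative, 1 zero pivots.
Hence Q is indefinite.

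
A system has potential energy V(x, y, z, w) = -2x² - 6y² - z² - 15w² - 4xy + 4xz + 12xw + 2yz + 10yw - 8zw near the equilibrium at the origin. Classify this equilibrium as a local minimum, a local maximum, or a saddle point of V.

The Hessian at the origin is H = [[-4, -4, 4, 12], [-4, -12, 2, 10], [4, 2, -2, -8], [12, 10, -8, -30]].
Applying the same elementary operations to the rows and columns of H produces a congruent diagonal matrix with entries -4, -8, 5/2, -8/5.
Counting signs: 1 positive, 3 negative.
H is indefinite, so the origin is a saddle point.

saddle point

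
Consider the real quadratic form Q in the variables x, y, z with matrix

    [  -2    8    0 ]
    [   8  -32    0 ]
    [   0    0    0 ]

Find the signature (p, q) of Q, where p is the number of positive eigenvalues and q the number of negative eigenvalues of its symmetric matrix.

(0, 1)

Row-reducing A symmetrically gives the diagonal entries -2, 0, 0.
So there are 1 negative, 2 zero pivots.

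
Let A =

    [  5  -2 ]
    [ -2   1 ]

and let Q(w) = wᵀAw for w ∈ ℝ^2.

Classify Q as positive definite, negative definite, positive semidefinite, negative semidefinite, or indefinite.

positive definite

For the 2×2 matrix [[5, -2], [-2, 1]]: det = 5·1 − (-2)² = 1, trace = 6.
det > 0 so both eigenvalues share the sign of the trace; trace = 6 > 0 ⇒ both positive.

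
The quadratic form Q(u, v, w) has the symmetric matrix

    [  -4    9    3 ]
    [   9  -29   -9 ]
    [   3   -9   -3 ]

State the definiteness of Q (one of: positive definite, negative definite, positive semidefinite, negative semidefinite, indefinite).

negative definite

An LDLᵀ factorisation of A has diagonal entries -4, -35/4, -6/35.
So there are 3 negative pivots.
Hence Q is negative definite.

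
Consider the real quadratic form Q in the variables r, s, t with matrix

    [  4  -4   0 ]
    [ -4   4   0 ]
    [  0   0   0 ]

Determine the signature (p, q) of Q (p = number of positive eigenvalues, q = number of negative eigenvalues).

(1, 0)

Row-reducing A symmetrically gives the diagonal entries 4, 0, 0.
So there are 1 positive, 2 zero pivots.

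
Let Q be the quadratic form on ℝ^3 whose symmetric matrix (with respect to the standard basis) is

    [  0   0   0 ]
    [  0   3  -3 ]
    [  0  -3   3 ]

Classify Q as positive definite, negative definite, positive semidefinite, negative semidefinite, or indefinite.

Applying the same elementary operations to the rows and columns of A produces a congruent diagonal matrix with entries 0, 3, 0.
Counting signs: 1 positive, 2 zero.
Hence Q is positive semidefinite.

positive semidefinite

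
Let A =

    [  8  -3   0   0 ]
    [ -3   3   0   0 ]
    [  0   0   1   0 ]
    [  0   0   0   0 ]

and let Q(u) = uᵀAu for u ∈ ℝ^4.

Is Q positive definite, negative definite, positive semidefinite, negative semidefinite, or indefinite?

positive semidefinite

Row-reducing A symmetrically gives the diagonal entries 8, 15/8, 1, 0.
That gives 3 positive, 1 zero pivots.
Hence Q is positive semidefinite.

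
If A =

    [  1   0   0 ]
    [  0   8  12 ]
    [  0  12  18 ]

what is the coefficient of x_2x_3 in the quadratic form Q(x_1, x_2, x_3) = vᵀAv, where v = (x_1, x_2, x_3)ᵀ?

The coefficient of x_2x_3 is A[2,3] + A[3,2] = 2·12 = 24.

24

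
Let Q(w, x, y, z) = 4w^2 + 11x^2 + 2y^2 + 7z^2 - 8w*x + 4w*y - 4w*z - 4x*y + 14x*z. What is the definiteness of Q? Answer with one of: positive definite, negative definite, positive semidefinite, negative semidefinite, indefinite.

The symmetric matrix of Q is A = [[4, -4, 2, -2], [-4, 11, -2, 7], [2, -2, 2, 0], [-2, 7, 0, 7]].
Leading principal minors: Δ_1 = 4, Δ_2 = 28, Δ_3 = 28, Δ_4 = 40.
All leading principal minors are positive, so by Sylvester's criterion Q is positive definite.

positive definite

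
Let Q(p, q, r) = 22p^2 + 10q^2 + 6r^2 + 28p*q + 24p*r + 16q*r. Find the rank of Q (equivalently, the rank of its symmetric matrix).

The symmetric matrix is A = [[22, 14, 12], [14, 10, 8], [12, 8, 6]].
Congruent diagonalization of A (simultaneous row and column reduction) yields pivots 22, 12/11, -2/3.
Counting signs: 2 positive, 1 negative.
The rank is the number of nonzero pivots: 3.

3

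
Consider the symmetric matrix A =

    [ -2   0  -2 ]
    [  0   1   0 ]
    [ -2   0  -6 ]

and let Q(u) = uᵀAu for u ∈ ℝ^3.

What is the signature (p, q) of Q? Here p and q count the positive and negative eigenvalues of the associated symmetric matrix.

Symmetric row and column elimination reduces A to a congruent diagonal form with pivots -2, 1, -4.
That gives 1 positive, 2 negative pivots.

(1, 2)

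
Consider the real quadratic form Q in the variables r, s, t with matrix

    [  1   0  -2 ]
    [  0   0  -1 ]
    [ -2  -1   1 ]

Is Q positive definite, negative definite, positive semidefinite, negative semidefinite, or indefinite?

indefinite

A is congruent to a diagonal matrix with 2 positive, 1 negative and 0 zero entries, so Q is indefinite.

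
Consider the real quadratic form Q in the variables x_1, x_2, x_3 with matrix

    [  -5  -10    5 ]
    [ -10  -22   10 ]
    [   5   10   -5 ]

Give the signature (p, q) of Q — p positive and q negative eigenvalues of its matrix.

(0, 2)

Symmetric row and column elimination reduces A to a congruent diagonal form with pivots -5, -2, 0.
Counting signs: 2 negative, 1 zero.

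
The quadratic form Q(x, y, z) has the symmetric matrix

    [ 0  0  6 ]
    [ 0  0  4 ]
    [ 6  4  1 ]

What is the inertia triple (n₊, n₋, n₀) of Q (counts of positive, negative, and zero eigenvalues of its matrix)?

(1, 1, 1)

By Sylvester's law of inertia any congruent diagonalization of A has 1 positive, 1 negative and 1 zero entries.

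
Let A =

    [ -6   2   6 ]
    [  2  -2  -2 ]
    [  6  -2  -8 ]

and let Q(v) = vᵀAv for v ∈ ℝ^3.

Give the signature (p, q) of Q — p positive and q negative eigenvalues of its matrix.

Applying the same elementary operations to the rows and columns of A produces a congruent diagonal matrix with entries -6, -4/3, -2.
Counting signs: 3 negative.

(0, 3)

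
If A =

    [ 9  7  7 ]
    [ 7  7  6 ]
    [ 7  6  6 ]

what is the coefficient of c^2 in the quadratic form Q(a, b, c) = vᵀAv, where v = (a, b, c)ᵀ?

6

The coefficient of c^2 is the diagonal entry A[3,3] = 6.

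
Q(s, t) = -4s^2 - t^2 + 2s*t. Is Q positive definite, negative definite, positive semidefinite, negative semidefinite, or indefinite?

The symmetric matrix of Q is A = [[-4, 1], [1, -1]].
Leading principal minors: Δ_1 = -4, Δ_2 = 3.
The signs alternate starting with Δ_1 < 0, so by Sylvester's criterion Q is negative definite.

negative definite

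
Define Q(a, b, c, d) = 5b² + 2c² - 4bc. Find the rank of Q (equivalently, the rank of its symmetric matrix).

2

The associated matrix is A = [[0, 0, 0, 0], [0, 5, -2, 0], [0, -2, 2, 0], [0, 0, 0, 0]].
Applying the same elementary operations to the rows and columns of A produces a congruent diagonal matrix with entries 0, 5, 6/5, 0.
That gives 2 positive, 2 zero pivots.
The rank is the number of nonzero pivots: 2.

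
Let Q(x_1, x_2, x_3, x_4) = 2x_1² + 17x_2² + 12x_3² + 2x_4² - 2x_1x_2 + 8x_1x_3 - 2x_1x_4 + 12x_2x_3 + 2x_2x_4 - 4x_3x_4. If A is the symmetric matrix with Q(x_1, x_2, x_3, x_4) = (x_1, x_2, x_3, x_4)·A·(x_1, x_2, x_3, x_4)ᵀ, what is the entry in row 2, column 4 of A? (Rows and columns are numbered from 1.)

1

The coefficient of x_2·x_4 in Q is 2. For a symmetric A this equals A[2,4] + A[4,2] = 2·A[2,4].
So A[2,4] = 2/2 = 1.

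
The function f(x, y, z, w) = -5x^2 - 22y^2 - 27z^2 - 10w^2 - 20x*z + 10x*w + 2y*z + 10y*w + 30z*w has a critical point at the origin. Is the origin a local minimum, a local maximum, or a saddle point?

The Hessian at the origin is H = [[-10, 0, -20, 10], [0, -44, 2, 10], [-20, 2, -54, 30], [10, 10, 30, -20]].
An LDLᵀ factorisation of H has diagonal entries -10, -44, -153/11, 20/153.
Counting signs: 1 positive, 3 negative.
H is indefinite, so the origin is a saddle point.

saddle point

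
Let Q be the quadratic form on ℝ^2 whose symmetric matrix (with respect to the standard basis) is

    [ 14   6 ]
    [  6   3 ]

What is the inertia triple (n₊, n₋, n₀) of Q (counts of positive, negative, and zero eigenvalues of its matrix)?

Row-reducing A symmetrically gives the diagonal entries 14, 3/7.
Counting signs: 2 positive.

(2, 0, 0)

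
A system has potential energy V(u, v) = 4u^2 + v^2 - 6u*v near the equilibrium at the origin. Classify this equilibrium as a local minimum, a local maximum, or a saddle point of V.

saddle point

The Hessian at the origin is H = [[8, -6], [-6, 2]].
det H = 8·2 − (-6)² = -20 < 0, so H is indefinite.
Therefore the origin is a saddle point.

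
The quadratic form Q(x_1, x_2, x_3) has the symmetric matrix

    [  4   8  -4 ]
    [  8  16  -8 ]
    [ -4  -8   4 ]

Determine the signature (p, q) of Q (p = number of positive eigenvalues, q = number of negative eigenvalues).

Applying the same elementary operations to the rows and columns of A produces a congruent diagonal matrix with entries 4, 0, 0.
That gives 1 positive, 2 zero pivots.

(1, 0)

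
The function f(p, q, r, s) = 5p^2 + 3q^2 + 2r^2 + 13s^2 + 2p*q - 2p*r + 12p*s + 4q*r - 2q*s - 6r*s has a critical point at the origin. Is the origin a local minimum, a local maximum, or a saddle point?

The Hessian at the origin is H = [[10, 2, -2, 12], [2, 6, 4, -2], [-2, 4, 4, -6], [12, -2, -6, 26]].
Applying the same elementary operations to the rows and columns of H produces a congruent diagonal matrix with entries 10, 28/5, 1/7, 8.
Counting signs: 4 positive.
H is positive definite, so the origin is a strict local minimum.

local minimum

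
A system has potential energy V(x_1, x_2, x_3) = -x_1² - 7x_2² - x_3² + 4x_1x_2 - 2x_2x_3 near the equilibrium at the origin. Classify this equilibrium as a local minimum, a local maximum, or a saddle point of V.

The Hessian at the origin is H = [[-2, 4, 0], [4, -14, -2], [0, -2, -2]].
An LDLᵀ factorisation of H has diagonal entries -2, -6, -4/3.
Counting signs: 3 negative.
H is negative definite, so the origin is a strict local maximum.

local maximum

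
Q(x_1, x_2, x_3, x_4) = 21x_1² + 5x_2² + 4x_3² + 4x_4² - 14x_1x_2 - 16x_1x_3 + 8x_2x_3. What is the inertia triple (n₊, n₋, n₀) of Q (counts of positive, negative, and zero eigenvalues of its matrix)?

(4, 0, 0)

The associated matrix is A = [[21, -7, -8, 0], [-7, 5, 4, 0], [-8, 4, 4, 0], [0, 0, 0, 4]].
An LDLᵀ factorisation of A has diagonal entries 21, 8/3, 2/7, 4.
That gives 4 positive pivots.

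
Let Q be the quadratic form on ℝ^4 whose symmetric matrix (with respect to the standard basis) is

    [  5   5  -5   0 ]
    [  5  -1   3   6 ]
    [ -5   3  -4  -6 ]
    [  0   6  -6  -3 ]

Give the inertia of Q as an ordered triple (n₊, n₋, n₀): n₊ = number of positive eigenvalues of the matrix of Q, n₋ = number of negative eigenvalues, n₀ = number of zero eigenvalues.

Applying the same elementary operations to the rows and columns of A produces a congruent diagonal matrix with entries 5, -6, 5/3, 3/5.
That gives 3 positive, 1 negative pivots.

(3, 1, 0)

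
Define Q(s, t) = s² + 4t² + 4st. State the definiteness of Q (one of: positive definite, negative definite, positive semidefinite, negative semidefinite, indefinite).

positive semidefinite

The associated matrix is A = [[1, 2], [2, 4]].
Congruent diagonalization of A (simultaneous row and column reduction) yields pivots 1, 0.
Counting signs: 1 positive, 1 zero.
Hence Q is positive semidefinite.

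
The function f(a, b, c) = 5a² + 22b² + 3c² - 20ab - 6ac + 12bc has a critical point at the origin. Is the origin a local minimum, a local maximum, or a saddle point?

local minimum

The Hessian at the origin is H = [[10, -20, -6], [-20, 44, 12], [-6, 12, 6]].
Row-reducing H symmetrically gives the diagonal entries 10, 4, 12/5.
Counting signs: 3 positive.
H is positive definite, so the origin is a strict local minimum.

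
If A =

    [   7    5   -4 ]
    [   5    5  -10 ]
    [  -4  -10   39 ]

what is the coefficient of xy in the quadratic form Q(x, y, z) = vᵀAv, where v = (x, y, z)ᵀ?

The coefficient of xy is A[1,2] + A[2,1] = 2·5 = 10.

10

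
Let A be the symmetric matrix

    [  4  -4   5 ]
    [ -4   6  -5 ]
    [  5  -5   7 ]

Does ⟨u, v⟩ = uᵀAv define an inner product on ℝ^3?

Applying the same elementary operations to the rows and columns of A produces a congruent diagonal matrix with entries 4, 2, 3/4.
So there are 3 positive pivots.
Hence Q is positive definite.
⟨·,·⟩ is an inner product exactly when A is positive definite.

yes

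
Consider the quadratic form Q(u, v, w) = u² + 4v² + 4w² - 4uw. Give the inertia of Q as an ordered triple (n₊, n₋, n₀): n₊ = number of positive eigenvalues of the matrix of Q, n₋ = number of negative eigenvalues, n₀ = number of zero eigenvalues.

(2, 0, 1)

Write A = [[1, 0, -2], [0, 4, 0], [-2, 0, 4]].
Congruent diagonalization of A (simultaneous row and column reduction) yields pivots 1, 4, 0.
So there are 2 positive, 1 zero pivots.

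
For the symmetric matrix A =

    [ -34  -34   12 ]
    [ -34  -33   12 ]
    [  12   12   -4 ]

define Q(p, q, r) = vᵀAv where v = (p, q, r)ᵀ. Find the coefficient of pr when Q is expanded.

The coefficient of pr is A[1,3] + A[3,1] = 2·12 = 24.

24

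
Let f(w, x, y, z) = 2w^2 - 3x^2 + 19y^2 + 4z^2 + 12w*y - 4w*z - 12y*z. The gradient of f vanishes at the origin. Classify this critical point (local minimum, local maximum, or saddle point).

saddle point

The Hessian at the origin is H = [[4, 0, 12, -4], [0, -6, 0, 0], [12, 0, 38, -12], [-4, 0, -12, 8]].
An LDLᵀ factorisation of H has diagonal entries 4, -6, 2, 4.
Counting signs: 3 positive, 1 negative.
H is indefinite, so the origin is a saddle point.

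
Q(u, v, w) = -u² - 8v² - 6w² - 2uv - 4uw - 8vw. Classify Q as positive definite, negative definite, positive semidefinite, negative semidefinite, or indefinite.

negative definite

Write A = [[-1, -1, -2], [-1, -8, -4], [-2, -4, -6]].
Congruent diagonalization of A (simultaneous row and column reduction) yields pivots -1, -7, -10/7.
So there are 3 negative pivots.
Hence Q is negative definite.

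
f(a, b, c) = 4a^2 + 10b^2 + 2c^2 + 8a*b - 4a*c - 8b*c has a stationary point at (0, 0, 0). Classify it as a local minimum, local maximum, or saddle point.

The Hessian at the origin is H = [[8, 8, -4], [8, 20, -8], [-4, -8, 4]].
Row-reducing H symmetrically gives the diagonal entries 8, 12, 2/3.
That gives 3 positive pivots.
H is positive definite, so the origin is a strict local minimum.

local minimum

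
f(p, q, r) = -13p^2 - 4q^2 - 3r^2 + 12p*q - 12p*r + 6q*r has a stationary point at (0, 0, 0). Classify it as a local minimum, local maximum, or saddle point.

local maximum

The Hessian at the origin is H = [[-26, 12, -12], [12, -8, 6], [-12, 6, -6]].
Symmetric row and column elimination reduces H to a congruent diagonal form with pivots -26, -32/13, -3/8.
So there are 3 negative pivots.
H is negative definite, so the origin is a strict local maximum.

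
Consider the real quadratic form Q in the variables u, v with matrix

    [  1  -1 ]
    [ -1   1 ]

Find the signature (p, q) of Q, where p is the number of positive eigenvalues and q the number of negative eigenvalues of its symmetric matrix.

Applying the same elementary operations to the rows and columns of A produces a congruent diagonal matrix with entries 1, 0.
Counting signs: 1 positive, 1 zero.

(1, 0)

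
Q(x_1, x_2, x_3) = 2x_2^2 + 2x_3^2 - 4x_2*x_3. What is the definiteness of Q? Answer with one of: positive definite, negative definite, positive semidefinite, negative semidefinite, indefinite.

positive semidefinite

The symmetric matrix is A = [[0, 0, 0], [0, 2, -2], [0, -2, 2]].
Row-reducing A symmetrically gives the diagonal entries 0, 2, 0.
So there are 1 positive, 2 zero pivots.
Hence Q is positive semidefinite.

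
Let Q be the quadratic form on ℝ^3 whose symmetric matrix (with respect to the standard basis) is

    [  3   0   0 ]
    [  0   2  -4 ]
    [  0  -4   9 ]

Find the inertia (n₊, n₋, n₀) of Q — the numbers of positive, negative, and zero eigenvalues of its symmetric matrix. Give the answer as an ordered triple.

Applying the same elementary operations to the rows and columns of A produces a congruent diagonal matrix with entries 3, 2, 1.
Counting signs: 3 positive.

(3, 0, 0)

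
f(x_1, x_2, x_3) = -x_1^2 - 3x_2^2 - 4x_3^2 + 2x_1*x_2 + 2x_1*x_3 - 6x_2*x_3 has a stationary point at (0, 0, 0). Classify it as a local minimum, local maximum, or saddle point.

The Hessian at the origin is H = [[-2, 2, 2], [2, -6, -6], [2, -6, -8]].
Symmetric row and column elimination reduces H to a congruent diagonal form with pivots -2, -4, -2.
That gives 3 negative pivots.
H is negative definite, so the origin is a strict local maximum.

local maximum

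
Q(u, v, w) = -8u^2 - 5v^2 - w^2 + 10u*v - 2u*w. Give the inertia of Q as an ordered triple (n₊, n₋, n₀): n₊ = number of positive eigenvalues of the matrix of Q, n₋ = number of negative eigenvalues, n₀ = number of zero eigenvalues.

(0, 3, 0)

The associated matrix is A = [[-8, 5, -1], [5, -5, 0], [-1, 0, -1]].
Symmetric row and column elimination reduces A to a congruent diagonal form with pivots -8, -15/8, -2/3.
Counting signs: 3 negative.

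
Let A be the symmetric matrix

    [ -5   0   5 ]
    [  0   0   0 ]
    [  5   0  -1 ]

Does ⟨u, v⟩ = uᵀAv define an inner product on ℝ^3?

no

Symmetric row and column elimination reduces A to a congruent diagonal form with pivots -5, 0, 4.
Counting signs: 1 positive, 1 negative, 1 zero.
Hence Q is indefinite.
⟨·,·⟩ is an inner product exactly when A is positive definite.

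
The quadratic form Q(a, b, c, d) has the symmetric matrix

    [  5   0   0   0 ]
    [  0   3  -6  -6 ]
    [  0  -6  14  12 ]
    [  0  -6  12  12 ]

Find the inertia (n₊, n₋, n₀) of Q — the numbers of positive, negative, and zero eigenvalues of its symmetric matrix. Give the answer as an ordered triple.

(3, 0, 1)

Symmetric row and column elimination reduces A to a congruent diagonal form with pivots 5, 3, 2, 0.
That gives 3 positive, 1 zero pivots.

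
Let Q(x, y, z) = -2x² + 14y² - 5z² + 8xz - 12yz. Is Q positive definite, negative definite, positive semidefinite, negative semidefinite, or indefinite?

indefinite

The symmetric matrix is A = [[-2, 0, 4], [0, 14, -6], [4, -6, -5]].
An LDLᵀ factorisation of A has diagonal entries -2, 14, 3/7.
So there are 2 positive, 1 negative pivots.
Hence Q is indefinite.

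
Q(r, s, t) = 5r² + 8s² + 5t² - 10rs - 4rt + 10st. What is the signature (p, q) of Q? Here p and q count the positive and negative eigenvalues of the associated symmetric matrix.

(3, 0)

The associated matrix is A = [[5, -5, -2], [-5, 8, 5], [-2, 5, 5]].
Congruent diagonalization of A (simultaneous row and column reduction) yields pivots 5, 3, 6/5.
That gives 3 positive pivots.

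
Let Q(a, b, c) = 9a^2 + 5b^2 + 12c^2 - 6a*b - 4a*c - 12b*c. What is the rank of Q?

3

The symmetric matrix is A = [[9, -3, -2], [-3, 5, -6], [-2, -6, 12]].
Congruent diagonalization of A (simultaneous row and column reduction) yields pivots 9, 4, 4/9.
So there are 3 positive pivots.
The rank is the number of nonzero pivots: 3.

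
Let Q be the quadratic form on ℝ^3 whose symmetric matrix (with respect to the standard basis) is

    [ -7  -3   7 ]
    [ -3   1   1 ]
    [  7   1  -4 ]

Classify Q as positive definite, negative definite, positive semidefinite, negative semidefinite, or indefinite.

Applying the same elementary operations to the rows and columns of A produces a congruent diagonal matrix with entries -7, 16/7, 5/4.
Counting signs: 2 positive, 1 negative.
Hence Q is indefinite.

indefinite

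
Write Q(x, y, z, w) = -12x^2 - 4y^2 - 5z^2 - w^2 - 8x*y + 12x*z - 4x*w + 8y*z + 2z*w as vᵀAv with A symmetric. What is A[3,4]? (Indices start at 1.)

1

The coefficient of z·w in Q is 2. For a symmetric A this equals A[3,4] + A[4,3] = 2·A[3,4].
So A[3,4] = 2/2 = 1.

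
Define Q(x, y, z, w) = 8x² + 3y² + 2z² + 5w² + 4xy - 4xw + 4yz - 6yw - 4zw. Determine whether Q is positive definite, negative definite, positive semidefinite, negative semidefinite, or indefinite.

The associated matrix is A = [[8, 2, 0, -2], [2, 3, 2, -3], [0, 2, 2, -2], [-2, -3, -2, 5]].
An LDLᵀ factorisation of A has diagonal entries 8, 5/2, 2/5, 2.
So there are 4 positive pivots.
Hence Q is positive definite.

positive definite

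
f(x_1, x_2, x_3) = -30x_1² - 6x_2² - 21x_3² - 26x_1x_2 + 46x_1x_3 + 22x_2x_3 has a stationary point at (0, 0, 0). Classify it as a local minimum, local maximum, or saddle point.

The Hessian at the origin is H = [[-60, -26, 46], [-26, -12, 22], [46, 22, -42]].
An LDLᵀ factorisation of H has diagonal entries -60, -11/15, -10/11.
That gives 3 negative pivots.
H is negative definite, so the origin is a strict local maximum.

local maximum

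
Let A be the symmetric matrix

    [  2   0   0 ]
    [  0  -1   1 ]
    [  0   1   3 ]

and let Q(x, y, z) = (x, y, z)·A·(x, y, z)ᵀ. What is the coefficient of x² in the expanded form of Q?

The coefficient of x² is the diagonal entry A[1,1] = 2.

2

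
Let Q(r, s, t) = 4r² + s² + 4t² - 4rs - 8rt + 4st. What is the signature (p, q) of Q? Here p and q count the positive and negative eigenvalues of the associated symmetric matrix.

(1, 0)

The associated matrix is A = [[4, -2, -4], [-2, 1, 2], [-4, 2, 4]].
Row-reducing A symmetrically gives the diagonal entries 4, 0, 0.
That gives 1 positive, 2 zero pivots.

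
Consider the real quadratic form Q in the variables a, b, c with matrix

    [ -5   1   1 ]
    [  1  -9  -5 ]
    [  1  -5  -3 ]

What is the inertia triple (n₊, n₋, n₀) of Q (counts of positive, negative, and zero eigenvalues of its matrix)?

Congruent diagonalization of A (simultaneous row and column reduction) yields pivots -5, -44/5, -2/11.
That gives 3 negative pivots.

(0, 3, 0)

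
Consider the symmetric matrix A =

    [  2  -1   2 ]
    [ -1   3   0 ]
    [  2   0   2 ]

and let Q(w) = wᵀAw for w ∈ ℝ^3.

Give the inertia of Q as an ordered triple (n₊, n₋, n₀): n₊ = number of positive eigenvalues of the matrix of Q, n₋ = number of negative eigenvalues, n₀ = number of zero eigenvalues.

(2, 1, 0)

Symmetric row and column elimination reduces A to a congruent diagonal form with pivots 2, 5/2, -2/5.
Counting signs: 2 positive, 1 negative.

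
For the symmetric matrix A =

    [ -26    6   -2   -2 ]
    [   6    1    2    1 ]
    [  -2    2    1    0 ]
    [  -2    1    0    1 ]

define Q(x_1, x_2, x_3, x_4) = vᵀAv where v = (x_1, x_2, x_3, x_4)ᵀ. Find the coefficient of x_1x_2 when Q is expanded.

12

The coefficient of x_1x_2 is A[1,2] + A[2,1] = 2·6 = 12.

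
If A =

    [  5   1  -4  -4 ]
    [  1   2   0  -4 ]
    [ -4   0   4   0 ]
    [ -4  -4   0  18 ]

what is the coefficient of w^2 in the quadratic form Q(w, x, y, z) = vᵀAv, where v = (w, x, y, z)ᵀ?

The coefficient of w^2 is the diagonal entry A[1,1] = 5.

5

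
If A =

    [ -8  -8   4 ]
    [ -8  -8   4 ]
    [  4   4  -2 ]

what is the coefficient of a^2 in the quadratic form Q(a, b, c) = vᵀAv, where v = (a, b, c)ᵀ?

-8

The coefficient of a^2 is the diagonal entry A[1,1] = -8.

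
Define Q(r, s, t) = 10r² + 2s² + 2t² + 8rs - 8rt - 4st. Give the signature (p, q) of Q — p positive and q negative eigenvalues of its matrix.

(2, 0)

The associated matrix is A = [[10, 4, -4], [4, 2, -2], [-4, -2, 2]].
Symmetric row and column elimination reduces A to a congruent diagonal form with pivots 10, 2/5, 0.
So there are 2 positive, 1 zero pivots.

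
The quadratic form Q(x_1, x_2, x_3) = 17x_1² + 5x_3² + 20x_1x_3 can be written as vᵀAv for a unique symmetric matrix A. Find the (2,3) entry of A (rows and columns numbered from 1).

The coefficient of x_2·x_3 in Q is 0. For a symmetric A this equals A[2,3] + A[3,2] = 2·A[2,3].
So A[2,3] = 0/2 = 0.

0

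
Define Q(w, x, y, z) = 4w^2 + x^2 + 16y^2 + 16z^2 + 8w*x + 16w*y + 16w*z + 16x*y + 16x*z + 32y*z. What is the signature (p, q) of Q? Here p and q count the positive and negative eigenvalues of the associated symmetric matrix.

Write A = [[4, 4, 8, 8], [4, 1, 8, 8], [8, 8, 16, 16], [8, 8, 16, 16]].
Row-reducing A symmetrically gives the diagonal entries 4, -3, 0, 0.
So there are 1 positive, 1 negative, 2 zero pivots.

(1, 1)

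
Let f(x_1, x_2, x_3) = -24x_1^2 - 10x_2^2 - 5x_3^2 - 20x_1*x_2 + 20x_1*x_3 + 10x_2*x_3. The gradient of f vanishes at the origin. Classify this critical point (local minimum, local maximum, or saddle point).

The Hessian at the origin is H = [[-48, -20, 20], [-20, -20, 10], [20, 10, -10]].
Applying the same elementary operations to the rows and columns of H produces a congruent diagonal matrix with entries -48, -35/3, -10/7.
So there are 3 negative pivots.
H is negative definite, so the origin is a strict local maximum.

local maximum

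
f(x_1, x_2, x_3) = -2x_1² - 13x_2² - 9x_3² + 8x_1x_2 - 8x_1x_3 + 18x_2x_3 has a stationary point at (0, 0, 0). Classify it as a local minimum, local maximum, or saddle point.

The Hessian at the origin is H = [[-4, 8, -8], [8, -26, 18], [-8, 18, -18]].
An LDLᵀ factorisation of H has diagonal entries -4, -10, -8/5.
So there are 3 negative pivots.
H is negative definite, so the origin is a strict local maximum.

local maximum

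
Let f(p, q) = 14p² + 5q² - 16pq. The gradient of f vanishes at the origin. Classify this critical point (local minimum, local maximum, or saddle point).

local minimum

The Hessian at the origin is H = [[28, -16], [-16, 10]].
det H = 28·10 − (-16)² = 24 > 0 and H[1,1] = 28 > 0, so H is positive definite.
Therefore the origin is a local minimum.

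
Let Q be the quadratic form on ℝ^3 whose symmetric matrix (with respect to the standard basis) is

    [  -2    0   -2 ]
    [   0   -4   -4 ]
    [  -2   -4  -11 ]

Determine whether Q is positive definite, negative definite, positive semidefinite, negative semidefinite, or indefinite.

negative definite

Leading principal minors: Δ_1 = -2, Δ_2 = 8, Δ_3 = -40.
The signs alternate starting with Δ_1 < 0, so by Sylvester's criterion Q is negative definite.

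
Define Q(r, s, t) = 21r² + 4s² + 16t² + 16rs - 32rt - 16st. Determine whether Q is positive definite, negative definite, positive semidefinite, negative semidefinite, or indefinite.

Write A = [[21, 8, -16], [8, 4, -8], [-16, -8, 16]].
Symmetric row and column elimination reduces A to a congruent diagonal form with pivots 21, 20/21, 0.
Counting signs: 2 positive, 1 zero.
Hence Q is positive semidefinite.

positive semidefinite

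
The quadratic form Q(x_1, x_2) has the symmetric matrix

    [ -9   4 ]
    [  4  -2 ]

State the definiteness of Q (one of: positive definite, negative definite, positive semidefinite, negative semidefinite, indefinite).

negative definite

Leading principal minors: Δ_1 = -9, Δ_2 = 2.
The signs alternate starting with Δ_1 < 0, so by Sylvester's criterion Q is negative definite.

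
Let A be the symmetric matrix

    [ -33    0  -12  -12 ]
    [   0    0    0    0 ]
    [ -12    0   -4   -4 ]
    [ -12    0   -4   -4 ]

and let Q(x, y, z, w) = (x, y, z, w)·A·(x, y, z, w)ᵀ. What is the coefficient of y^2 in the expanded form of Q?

0

The coefficient of y^2 is the diagonal entry A[2,2] = 0.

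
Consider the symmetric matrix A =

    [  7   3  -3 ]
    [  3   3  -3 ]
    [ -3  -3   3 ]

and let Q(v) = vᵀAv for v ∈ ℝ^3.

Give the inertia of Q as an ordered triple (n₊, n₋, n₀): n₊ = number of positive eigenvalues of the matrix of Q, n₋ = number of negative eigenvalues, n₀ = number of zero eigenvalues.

Congruent diagonalization of A (simultaneous row and column reduction) yields pivots 7, 12/7, 0.
Counting signs: 2 positive, 1 zero.

(2, 0, 1)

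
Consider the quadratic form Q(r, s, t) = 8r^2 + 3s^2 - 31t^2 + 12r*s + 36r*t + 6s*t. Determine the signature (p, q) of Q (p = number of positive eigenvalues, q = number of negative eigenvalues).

The symmetric matrix is A = [[8, 6, 18], [6, 3, 3], [18, 3, -31]].
An LDLᵀ factorisation of A has diagonal entries 8, -3/2, 2.
Counting signs: 2 positive, 1 negative.

(2, 1)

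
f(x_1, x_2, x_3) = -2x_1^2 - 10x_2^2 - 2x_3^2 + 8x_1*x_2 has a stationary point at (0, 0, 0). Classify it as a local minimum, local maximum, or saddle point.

local maximum

The Hessian at the origin is H = [[-4, 8, 0], [8, -20, 0], [0, 0, -4]].
Row-reducing H symmetrically gives the diagonal entries -4, -4, -4.
So there are 3 negative pivots.
H is negative definite, so the origin is a strict local maximum.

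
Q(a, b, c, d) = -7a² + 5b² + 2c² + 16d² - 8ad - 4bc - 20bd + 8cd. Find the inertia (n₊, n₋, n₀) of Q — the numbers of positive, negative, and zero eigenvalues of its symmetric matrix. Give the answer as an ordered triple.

The associated matrix is A = [[-7, 0, 0, -4], [0, 5, -2, -10], [0, -2, 2, 4], [-4, -10, 4, 16]].
Congruent diagonalization of A (simultaneous row and column reduction) yields pivots -7, 5, 6/5, -12/7.
Counting signs: 2 positive, 2 negative.

(2, 2, 0)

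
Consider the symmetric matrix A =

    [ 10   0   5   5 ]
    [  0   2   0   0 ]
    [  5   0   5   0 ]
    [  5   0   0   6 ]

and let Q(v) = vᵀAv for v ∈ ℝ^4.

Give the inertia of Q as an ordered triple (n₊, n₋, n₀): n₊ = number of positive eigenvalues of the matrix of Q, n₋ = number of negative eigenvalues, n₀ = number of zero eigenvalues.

(4, 0, 0)

Congruent diagonalization of A (simultaneous row and column reduction) yields pivots 10, 2, 5/2, 1.
That gives 4 positive pivots.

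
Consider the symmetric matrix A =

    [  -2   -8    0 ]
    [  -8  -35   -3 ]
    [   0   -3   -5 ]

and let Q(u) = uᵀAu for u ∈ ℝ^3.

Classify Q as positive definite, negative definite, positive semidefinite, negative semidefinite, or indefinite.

negative definite

Applying the same elementary operations to the rows and columns of A produces a congruent diagonal matrix with entries -2, -3, -2.
Counting signs: 3 negative.
Hence Q is negative definite.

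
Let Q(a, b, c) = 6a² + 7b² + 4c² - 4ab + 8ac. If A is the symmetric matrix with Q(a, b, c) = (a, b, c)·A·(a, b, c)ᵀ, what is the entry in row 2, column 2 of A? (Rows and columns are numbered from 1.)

7

The coefficient of b² in Q is 7, and that is exactly A[2,2].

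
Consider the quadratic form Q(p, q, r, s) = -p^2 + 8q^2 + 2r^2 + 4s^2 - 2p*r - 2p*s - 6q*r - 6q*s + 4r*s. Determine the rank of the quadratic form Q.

Write A = [[-1, 0, -1, -1], [0, 8, -3, -3], [-1, -3, 2, 2], [-1, -3, 2, 4]].
Congruent diagonalization of A (simultaneous row and column reduction) yields pivots -1, 8, 15/8, 2.
That gives 3 positive, 1 negative pivots.
The rank is the number of nonzero pivots: 4.

4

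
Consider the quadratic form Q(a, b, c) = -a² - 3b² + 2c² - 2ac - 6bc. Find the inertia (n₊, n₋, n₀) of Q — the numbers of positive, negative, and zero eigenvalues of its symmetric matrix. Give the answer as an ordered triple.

(1, 2, 0)

The symmetric matrix is A = [[-1, 0, -1], [0, -3, -3], [-1, -3, 2]].
Row-reducing A symmetrically gives the diagonal entries -1, -3, 6.
Counting signs: 1 positive, 2 negative.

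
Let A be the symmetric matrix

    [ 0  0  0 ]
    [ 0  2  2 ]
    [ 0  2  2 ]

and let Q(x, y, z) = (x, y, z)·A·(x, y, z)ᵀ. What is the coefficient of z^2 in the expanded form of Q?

The coefficient of z^2 is the diagonal entry A[3,3] = 2.

2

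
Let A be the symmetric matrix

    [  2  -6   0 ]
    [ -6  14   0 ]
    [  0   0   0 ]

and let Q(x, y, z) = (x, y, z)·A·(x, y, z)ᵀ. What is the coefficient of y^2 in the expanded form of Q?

14

The coefficient of y^2 is the diagonal entry A[2,2] = 14.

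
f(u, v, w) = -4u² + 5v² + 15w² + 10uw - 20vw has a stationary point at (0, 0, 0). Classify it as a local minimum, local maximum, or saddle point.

saddle point

The Hessian at the origin is H = [[-8, 0, 10], [0, 10, -20], [10, -20, 30]].
Row-reducing H symmetrically gives the diagonal entries -8, 10, 5/2.
Counting signs: 2 positive, 1 negative.
H is indefinite, so the origin is a saddle point.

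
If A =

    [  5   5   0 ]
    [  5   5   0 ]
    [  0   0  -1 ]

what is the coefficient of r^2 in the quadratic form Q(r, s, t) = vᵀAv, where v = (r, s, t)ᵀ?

5

The coefficient of r^2 is the diagonal entry A[1,1] = 5.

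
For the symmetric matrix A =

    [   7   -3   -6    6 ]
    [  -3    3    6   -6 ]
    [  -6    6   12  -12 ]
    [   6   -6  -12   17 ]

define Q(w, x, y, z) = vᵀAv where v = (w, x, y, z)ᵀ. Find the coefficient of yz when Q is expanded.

The coefficient of yz is A[3,4] + A[4,3] = 2·(-12) = -24.

-24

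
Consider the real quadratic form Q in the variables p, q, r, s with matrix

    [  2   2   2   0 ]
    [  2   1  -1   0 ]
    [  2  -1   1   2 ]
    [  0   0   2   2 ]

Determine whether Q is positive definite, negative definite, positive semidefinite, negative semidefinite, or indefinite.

indefinite

Applying the same elementary operations to the rows and columns of A produces a congruent diagonal matrix with entries 2, -1, 8, 3/2.
So there are 3 positive, 1 negative pivots.
Hence Q is indefinite.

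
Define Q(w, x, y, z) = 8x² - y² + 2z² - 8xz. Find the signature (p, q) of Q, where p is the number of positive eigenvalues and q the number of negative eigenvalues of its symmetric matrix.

(1, 1)

The symmetric matrix is A = [[0, 0, 0, 0], [0, 8, 0, -4], [0, 0, -1, 0], [0, -4, 0, 2]].
Applying the same elementary operations to the rows and columns of A produces a congruent diagonal matrix with entries 0, 8, -1, 0.
So there are 1 positive, 1 negative, 2 zero pivots.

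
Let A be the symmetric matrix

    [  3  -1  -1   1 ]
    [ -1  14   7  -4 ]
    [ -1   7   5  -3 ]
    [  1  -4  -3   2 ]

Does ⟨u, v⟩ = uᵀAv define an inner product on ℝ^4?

yes

Leading principal minors: Δ_1 = 3, Δ_2 = 41, Δ_3 = 58, Δ_4 = 8.
All leading principal minors are positive, so by Sylvester's criterion Q is positive definite.
⟨·,·⟩ is an inner product exactly when A is positive definite.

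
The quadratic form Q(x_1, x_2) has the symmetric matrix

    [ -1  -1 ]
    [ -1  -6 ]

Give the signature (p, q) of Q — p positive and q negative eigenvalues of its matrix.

(0, 2)

Symmetric row and column elimination reduces A to a congruent diagonal form with pivots -1, -5.
Counting signs: 2 negative.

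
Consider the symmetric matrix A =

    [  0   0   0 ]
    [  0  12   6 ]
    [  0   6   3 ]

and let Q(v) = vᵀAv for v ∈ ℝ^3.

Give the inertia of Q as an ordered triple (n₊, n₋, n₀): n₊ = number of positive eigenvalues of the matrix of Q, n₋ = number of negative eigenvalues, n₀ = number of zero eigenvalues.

(1, 0, 2)

Symmetric row and column elimination reduces A to a congruent diagonal form with pivots 0, 12, 0.
Counting signs: 1 positive, 2 zero.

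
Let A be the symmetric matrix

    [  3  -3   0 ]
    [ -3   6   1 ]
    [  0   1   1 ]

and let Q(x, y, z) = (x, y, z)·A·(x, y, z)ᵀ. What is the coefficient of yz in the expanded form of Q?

2

The coefficient of yz is A[2,3] + A[3,2] = 2·1 = 2.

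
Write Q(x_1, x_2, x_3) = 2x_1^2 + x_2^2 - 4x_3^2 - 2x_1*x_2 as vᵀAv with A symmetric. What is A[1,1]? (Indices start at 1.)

The coefficient of x_1^2 in Q is 2, and that is exactly A[1,1].

2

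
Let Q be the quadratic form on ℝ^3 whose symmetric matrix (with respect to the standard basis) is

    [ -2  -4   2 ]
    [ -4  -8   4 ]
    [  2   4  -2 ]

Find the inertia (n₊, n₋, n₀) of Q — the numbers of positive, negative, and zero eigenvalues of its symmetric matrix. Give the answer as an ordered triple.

(0, 1, 2)

Applying the same elementary operations to the rows and columns of A produces a congruent diagonal matrix with entries -2, 0, 0.
Counting signs: 1 negative, 2 zero.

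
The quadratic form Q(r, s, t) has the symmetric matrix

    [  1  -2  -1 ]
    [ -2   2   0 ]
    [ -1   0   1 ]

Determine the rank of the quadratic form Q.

3

Congruent diagonalization of A (simultaneous row and column reduction) yields pivots 1, -2, 2.
Counting signs: 2 positive, 1 negative.
The rank is the number of nonzero pivots: 3.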